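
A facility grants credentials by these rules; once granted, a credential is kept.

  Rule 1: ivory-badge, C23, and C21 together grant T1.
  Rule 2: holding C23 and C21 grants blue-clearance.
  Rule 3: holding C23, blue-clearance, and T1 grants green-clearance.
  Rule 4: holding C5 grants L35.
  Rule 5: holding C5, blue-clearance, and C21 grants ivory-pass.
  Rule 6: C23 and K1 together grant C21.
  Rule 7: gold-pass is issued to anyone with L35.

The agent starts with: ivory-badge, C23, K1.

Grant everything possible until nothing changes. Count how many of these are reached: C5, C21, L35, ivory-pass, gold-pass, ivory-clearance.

1

Holding C23 and K1 grants C21 (Rule 6).
No rule produces C5, and it is not given.
C21: reached.
L35 would need C5 (Rule 4), but C5 is never granted.
ivory-pass would need C5, blue-clearance, and C21 (Rule 5), but C5 is never granted.
gold-pass would need L35 (Rule 7), but L35 is never granted.
No rule produces ivory-clearance, and it is not given.
Reached: C21 — 1 of the 6.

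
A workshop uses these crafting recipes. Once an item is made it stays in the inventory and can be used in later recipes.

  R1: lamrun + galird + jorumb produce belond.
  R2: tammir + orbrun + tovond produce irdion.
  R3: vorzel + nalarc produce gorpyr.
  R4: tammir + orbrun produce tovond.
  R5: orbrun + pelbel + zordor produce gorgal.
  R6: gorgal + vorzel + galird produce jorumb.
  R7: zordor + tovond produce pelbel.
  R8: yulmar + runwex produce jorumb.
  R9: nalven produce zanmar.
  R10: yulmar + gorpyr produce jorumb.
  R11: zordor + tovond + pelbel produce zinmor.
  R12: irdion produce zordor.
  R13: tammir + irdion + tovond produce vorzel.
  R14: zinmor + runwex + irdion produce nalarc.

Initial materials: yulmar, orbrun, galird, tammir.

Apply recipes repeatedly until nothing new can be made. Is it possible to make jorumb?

Using R4, tammir and orbrun make tovond.
Using R2, tammir, orbrun, and tovond make irdion.
irdion → zordor (R12).
Using R13, tammir, irdion, and tovond make vorzel.
zordor + tovond → pelbel (R7).
Using R5, orbrun, pelbel, and zordor make gorgal.
gorgal + vorzel + galird → jorumb (R6).

Yes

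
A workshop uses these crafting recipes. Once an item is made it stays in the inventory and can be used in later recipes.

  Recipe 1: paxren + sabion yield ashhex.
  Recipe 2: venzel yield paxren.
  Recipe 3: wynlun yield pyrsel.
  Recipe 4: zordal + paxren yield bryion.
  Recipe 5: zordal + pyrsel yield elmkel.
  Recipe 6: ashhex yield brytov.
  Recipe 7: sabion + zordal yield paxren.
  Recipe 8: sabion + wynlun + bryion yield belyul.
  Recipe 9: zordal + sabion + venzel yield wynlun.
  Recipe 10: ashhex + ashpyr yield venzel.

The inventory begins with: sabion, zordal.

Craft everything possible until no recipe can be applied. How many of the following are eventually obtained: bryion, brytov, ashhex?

sabion + zordal → paxren (Recipe 7).
paxren + sabion → ashhex (Recipe 1).
zordal + paxren → bryion (Recipe 4).
Using Recipe 6, ashhex makes brytov.
bryion: reached.
brytov: reached.
ashhex: reached.
All 3 are reached.

3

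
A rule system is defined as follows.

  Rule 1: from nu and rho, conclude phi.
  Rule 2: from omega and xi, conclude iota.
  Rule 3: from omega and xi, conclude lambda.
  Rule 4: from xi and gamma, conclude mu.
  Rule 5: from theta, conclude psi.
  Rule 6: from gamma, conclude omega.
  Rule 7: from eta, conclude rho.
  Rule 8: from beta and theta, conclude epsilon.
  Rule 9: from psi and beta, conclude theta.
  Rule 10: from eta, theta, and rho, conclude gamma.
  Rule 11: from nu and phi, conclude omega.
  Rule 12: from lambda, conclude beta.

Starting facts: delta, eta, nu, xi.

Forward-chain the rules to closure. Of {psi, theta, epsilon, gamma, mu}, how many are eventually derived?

0

psi would need theta (Rule 5), but theta is never established.
theta would need psi and beta (Rule 9), but psi is never established.
epsilon would need beta and theta (Rule 8), but theta is never established.
gamma would need eta, theta, and rho (Rule 10), but theta is never established.
mu would need xi and gamma (Rule 4), but gamma is never established.
None of the 5 are reached.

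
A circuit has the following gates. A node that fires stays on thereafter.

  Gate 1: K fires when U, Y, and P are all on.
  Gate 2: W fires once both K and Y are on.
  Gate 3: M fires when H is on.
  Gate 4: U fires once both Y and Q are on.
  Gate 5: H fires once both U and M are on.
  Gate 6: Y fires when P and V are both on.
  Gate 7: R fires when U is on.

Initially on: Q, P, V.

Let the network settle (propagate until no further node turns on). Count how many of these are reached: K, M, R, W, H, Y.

Gate 6: P and V on → Y on.
Gate 4: Y and Q on → U on.
Gate 7: U on → R on.
U, Y, and P are on, so K fires (Gate 1).
K and Y are on, so W fires (Gate 2).
K: reached.
M would need H (Gate 3), but H never turns on.
R: reached.
W: reached.
H would need U and M (Gate 5), but M never turns on.
Y: reached.
Reached: K, R, W, and Y — 4 of the 6.

4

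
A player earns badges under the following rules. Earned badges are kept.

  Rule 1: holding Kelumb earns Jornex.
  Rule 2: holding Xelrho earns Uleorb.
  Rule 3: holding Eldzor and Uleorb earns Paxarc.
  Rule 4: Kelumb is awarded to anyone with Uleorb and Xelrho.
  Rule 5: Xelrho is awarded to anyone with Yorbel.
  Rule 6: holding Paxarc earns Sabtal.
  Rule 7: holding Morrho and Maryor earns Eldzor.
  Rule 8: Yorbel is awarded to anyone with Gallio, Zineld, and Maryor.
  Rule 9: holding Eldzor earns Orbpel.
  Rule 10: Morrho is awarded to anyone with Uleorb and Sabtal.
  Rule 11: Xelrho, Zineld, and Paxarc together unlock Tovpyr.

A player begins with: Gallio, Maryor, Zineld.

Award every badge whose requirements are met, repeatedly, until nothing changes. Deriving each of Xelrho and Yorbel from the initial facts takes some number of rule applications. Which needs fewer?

Yorbel

Yorbel: With Gallio, Zineld, and Maryor, Yorbel is earned (Rule 8). [1 rule application]
Xelrho: With Gallio, Zineld, and Maryor, Yorbel is earned (Rule 8). With Yorbel, Xelrho is earned (Rule 5). [2 rule applications]
Yorbel needs fewer.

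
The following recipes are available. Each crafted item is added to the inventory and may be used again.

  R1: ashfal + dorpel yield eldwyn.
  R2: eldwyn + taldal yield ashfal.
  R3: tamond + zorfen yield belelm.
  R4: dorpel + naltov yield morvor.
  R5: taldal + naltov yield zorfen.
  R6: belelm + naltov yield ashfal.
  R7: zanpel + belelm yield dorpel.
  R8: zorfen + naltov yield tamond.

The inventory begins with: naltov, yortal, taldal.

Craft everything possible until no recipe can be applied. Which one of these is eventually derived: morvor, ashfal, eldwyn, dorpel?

ashfal

Using R5, taldal and naltov make zorfen.
zorfen + naltov → tamond (R8).
tamond + zorfen → belelm (R3).
Using R6, belelm and naltov make ashfal.
dorpel would need zanpel and belelm (R7), but zanpel is never obtained. morvor would need dorpel and naltov (R4), but dorpel is never obtained. eldwyn would need ashfal and dorpel (R1), but dorpel is never obtained.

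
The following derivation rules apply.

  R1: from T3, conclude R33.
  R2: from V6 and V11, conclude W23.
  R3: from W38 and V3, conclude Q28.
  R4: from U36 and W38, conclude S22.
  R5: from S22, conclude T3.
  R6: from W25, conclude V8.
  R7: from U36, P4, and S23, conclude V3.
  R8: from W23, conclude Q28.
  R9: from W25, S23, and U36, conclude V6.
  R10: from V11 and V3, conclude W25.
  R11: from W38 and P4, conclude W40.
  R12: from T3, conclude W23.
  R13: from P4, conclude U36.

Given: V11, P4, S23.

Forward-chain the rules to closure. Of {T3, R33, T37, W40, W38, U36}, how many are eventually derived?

P4 holds, so U36 follows (R13).
T3 would need S22 (R5), but S22 is never established.
R33 would need T3 (R1), but T3 is never established.
No rule produces T37, and it is not given.
W40 would need W38 and P4 (R11), but W38 is never established.
No rule produces W38, and it is not given.
U36: reached.
Reached: U36 — 1 of the 6.

1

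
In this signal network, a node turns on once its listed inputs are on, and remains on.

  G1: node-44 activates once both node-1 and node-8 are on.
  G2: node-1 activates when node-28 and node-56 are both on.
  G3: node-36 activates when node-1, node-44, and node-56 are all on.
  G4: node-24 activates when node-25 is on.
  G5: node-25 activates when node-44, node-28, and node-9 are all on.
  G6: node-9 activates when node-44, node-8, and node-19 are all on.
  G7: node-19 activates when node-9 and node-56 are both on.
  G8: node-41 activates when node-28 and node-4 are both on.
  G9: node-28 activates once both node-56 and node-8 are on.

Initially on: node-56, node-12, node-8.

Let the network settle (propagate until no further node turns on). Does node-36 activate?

Yes

G9: node-56 and node-8 on → node-28 on.
node-28 and node-56 are on, so node-1 activates (G2).
G1: node-1 and node-8 on → node-44 on.
node-1, node-44, and node-56 are on, so node-36 activates (G3).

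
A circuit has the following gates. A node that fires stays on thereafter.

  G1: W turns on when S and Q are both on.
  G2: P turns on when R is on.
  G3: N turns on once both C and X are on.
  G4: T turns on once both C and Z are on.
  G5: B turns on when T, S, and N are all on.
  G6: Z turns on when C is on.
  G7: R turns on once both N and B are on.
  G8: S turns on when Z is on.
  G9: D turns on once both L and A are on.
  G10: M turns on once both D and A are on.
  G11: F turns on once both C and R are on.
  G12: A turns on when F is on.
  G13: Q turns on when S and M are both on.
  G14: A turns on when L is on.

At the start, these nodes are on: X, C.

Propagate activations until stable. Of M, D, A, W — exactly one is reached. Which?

A

G3: C and X on → N on.
G6: C on → Z on.
Z is on, so S turns on (G8).
G4: C and Z on → T on.
T, S, and N are on, so B turns on (G5).
N and B are on, so R turns on (G7).
C and R are on, so F turns on (G11).
F is on, so A turns on (G12).
M would need D and A (G10), but D never turns on. D would need L and A (G9), but L never turns on. W would need S and Q (G1), but Q never turns on.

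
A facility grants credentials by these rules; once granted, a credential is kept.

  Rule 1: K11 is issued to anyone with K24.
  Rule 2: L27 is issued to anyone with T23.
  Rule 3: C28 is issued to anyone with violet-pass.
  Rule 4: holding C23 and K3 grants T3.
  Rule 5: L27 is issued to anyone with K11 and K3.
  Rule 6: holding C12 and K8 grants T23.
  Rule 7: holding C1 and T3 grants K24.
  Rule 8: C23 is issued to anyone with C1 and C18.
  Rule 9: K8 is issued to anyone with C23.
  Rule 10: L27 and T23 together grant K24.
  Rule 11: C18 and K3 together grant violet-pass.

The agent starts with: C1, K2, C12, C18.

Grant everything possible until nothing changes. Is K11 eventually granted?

Yes

Holding C1 and C18 grants C23 (Rule 8).
Holding C23 grants K8 (Rule 9).
Holding C12 and K8 grants T23 (Rule 6).
Holding T23 grants L27 (Rule 2).
Holding L27 and T23 grants K24 (Rule 10).
Holding K24 grants K11 (Rule 1).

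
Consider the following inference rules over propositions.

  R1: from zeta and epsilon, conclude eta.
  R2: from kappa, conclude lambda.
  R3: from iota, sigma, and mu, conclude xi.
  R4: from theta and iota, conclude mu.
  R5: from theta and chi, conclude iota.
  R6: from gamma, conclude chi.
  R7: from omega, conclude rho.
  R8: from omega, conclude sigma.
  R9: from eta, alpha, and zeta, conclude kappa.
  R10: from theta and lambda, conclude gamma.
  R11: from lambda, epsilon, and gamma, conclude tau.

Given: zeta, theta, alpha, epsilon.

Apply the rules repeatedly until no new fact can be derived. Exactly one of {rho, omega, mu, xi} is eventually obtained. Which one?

mu

zeta and epsilon hold, so eta follows (R1).
eta, alpha, and zeta hold, so kappa follows (R9).
kappa holds, so lambda follows (R2).
theta and lambda hold, so gamma follows (R10).
From gamma, R6 gives chi.
theta and chi hold, so iota follows (R5).
theta and iota hold, so mu follows (R4).
rho would need omega (R7), but omega is never established. No rule produces omega, and it is not given. xi would need iota, sigma, and mu (R3), but sigma is never established.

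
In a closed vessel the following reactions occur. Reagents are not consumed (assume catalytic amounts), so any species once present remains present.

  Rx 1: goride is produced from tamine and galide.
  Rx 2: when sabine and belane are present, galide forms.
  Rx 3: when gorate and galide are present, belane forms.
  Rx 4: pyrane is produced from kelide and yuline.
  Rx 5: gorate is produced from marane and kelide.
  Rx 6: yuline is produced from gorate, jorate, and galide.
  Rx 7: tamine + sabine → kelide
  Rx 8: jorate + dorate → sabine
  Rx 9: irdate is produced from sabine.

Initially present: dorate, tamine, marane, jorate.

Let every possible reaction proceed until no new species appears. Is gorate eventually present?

jorate and dorate present → sabine forms (Rx 8).
tamine and sabine present → kelide forms (Rx 7).
marane and kelide present → gorate forms (Rx 5).

Yes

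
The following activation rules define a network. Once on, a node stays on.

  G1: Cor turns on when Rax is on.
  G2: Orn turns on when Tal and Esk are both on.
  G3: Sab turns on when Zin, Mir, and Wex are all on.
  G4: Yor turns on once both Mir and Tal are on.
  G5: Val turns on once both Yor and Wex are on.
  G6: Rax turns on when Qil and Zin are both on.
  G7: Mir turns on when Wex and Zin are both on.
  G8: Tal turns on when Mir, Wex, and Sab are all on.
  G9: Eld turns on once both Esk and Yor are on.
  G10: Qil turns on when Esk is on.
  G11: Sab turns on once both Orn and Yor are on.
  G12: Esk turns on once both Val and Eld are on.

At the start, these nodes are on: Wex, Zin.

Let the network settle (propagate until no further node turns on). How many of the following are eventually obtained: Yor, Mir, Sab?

3

Wex and Zin are on, so Mir turns on (G7).
Zin, Mir, and Wex are on, so Sab turns on (G3).
Mir, Wex, and Sab are on, so Tal turns on (G8).
G4: Mir and Tal on → Yor on.
Yor: reached.
Mir: reached.
Sab: reached.
All 3 are reached.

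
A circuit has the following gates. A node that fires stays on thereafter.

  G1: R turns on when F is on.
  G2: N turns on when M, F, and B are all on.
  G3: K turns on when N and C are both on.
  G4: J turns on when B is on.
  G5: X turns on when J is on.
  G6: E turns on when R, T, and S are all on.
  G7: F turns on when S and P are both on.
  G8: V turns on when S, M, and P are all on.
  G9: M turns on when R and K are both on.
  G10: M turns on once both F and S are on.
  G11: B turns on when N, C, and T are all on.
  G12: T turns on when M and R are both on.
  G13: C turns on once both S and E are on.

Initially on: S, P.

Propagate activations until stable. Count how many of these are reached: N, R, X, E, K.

S and P are on, so F turns on (G7).
F is on, so R turns on (G1).
F and S are on, so M turns on (G10).
M and R are on, so T turns on (G12).
R, T, and S are on, so E turns on (G6).
N would need M, F, and B (G2), but B never turns on.
R: reached.
X would need J (G5), but J never turns on.
E: reached.
K would need N and C (G3), but N never turns on.
Reached: R and E — 2 of the 5.

2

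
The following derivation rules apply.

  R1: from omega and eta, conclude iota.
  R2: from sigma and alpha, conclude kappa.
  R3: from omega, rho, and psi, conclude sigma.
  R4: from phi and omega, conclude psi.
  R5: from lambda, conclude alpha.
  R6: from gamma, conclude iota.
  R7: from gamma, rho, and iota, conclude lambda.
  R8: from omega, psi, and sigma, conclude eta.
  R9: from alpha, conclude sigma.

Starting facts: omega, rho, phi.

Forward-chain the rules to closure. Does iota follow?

Yes

phi and omega hold, so psi follows (R4).
From omega, rho, and psi, R3 gives sigma.
omega, psi, and sigma hold, so eta follows (R8).
From omega and eta, R1 gives iota.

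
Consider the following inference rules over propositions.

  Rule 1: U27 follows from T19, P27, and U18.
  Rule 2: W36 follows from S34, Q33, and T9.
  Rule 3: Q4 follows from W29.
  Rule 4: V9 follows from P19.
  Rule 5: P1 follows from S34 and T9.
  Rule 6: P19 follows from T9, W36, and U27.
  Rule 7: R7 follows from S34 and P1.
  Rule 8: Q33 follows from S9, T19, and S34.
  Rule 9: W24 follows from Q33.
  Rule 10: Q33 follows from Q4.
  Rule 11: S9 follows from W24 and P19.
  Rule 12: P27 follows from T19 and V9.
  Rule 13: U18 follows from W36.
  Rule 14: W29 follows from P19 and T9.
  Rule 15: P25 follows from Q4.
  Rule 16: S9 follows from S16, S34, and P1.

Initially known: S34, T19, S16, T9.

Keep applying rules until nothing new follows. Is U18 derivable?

From S34 and T9, Rule 5 gives P1.
S16, S34, and P1 hold, so S9 follows (Rule 16).
S9, T19, and S34 hold, so Q33 follows (Rule 8).
From S34, Q33, and T9, Rule 2 gives W36.
W36 holds, so U18 follows (Rule 13).

Yes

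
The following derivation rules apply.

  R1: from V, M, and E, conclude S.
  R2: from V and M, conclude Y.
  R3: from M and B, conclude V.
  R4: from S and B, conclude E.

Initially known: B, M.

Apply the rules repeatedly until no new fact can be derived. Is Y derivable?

Yes

From M and B, R3 gives V.
V and M hold, so Y follows (R2).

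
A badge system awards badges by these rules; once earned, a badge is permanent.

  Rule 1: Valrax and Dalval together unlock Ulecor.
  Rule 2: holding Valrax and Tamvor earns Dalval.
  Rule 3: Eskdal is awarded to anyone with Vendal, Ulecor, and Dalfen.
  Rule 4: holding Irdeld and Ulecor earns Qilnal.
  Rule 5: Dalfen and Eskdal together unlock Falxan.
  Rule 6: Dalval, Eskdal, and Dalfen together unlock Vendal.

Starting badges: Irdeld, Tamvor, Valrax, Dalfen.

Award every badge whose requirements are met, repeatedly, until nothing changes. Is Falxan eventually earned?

No

Falxan would need Dalfen and Eskdal (Rule 5), but Eskdal is never earned.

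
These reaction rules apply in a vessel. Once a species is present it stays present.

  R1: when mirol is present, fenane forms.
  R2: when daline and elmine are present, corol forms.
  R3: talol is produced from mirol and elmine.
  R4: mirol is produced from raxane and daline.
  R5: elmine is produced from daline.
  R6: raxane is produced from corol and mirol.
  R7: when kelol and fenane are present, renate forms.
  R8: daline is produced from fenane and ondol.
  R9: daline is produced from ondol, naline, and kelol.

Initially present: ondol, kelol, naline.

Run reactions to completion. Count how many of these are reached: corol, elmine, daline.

ondol, naline, and kelol present → daline forms (R9).
daline present → elmine forms (R5).
daline and elmine present → corol forms (R2).
corol: reached.
elmine: reached.
daline: reached.
All 3 are reached.

3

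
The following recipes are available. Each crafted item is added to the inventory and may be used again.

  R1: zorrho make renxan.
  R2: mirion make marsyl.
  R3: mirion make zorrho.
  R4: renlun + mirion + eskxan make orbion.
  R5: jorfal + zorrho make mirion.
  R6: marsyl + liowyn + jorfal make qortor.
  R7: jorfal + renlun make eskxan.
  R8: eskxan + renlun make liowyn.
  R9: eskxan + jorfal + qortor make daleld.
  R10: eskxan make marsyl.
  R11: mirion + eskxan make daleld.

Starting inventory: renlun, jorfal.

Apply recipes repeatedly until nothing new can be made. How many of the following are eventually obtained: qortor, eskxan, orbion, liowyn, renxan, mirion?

3

jorfal + renlun → eskxan (R7).
Using R8, eskxan and renlun make liowyn.
eskxan → marsyl (R10).
marsyl + liowyn + jorfal → qortor (R6).
qortor: reached.
eskxan: reached.
orbion would need renlun, mirion, and eskxan (R4), but mirion is never obtained.
liowyn: reached.
renxan would need zorrho (R1), but zorrho is never obtained.
mirion would need jorfal and zorrho (R5), but zorrho is never obtained.
Reached: qortor, eskxan, and liowyn — 3 of the 6.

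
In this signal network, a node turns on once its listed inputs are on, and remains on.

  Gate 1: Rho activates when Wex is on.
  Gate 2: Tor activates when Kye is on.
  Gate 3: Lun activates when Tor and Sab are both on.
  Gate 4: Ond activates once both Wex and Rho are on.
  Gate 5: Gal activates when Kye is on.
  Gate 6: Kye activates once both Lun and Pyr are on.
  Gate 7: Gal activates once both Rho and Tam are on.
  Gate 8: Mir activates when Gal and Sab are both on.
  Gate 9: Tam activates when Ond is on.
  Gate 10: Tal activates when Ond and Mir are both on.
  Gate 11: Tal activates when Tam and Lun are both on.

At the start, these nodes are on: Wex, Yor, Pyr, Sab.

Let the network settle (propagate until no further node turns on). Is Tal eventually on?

Yes

Wex is on, so Rho activates (Gate 1).
Wex and Rho are on, so Ond activates (Gate 4).
Gate 9: Ond on → Tam on.
Gate 7: Rho and Tam on → Gal on.
Gal and Sab are on, so Mir activates (Gate 8).
Gate 10: Ond and Mir on → Tal on.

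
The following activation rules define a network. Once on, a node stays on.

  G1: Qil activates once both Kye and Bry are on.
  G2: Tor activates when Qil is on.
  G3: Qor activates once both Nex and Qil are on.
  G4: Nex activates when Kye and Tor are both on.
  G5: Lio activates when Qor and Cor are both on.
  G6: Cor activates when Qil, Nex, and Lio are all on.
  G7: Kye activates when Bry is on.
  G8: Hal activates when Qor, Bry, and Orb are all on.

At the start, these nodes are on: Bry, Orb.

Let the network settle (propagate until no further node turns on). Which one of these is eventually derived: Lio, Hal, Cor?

Hal

G7: Bry on → Kye on.
Kye and Bry are on, so Qil activates (G1).
Qil is on, so Tor activates (G2).
G4: Kye and Tor on → Nex on.
G3: Nex and Qil on → Qor on.
G8: Qor, Bry, and Orb on → Hal on.
Cor would need Qil, Nex, and Lio (G6), but Lio never turns on. Lio would need Qor and Cor (G5), but Cor never turns on.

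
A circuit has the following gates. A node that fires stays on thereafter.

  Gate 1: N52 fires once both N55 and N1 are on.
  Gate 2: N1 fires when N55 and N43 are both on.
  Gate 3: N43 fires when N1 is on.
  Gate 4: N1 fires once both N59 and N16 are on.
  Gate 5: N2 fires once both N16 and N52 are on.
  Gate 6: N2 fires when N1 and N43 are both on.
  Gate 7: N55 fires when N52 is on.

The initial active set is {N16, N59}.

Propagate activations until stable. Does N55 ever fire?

No

N55 would need N52 (Gate 7), but N52 never turns on.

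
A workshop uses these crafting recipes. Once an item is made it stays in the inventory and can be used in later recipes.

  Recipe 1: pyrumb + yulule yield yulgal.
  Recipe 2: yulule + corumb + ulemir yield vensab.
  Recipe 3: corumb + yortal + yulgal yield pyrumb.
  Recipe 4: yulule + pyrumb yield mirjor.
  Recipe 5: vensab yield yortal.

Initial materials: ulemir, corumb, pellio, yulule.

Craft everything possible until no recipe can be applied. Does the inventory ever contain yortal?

Using Recipe 2, yulule, corumb, and ulemir make vensab.
Using Recipe 5, vensab makes yortal.

Yes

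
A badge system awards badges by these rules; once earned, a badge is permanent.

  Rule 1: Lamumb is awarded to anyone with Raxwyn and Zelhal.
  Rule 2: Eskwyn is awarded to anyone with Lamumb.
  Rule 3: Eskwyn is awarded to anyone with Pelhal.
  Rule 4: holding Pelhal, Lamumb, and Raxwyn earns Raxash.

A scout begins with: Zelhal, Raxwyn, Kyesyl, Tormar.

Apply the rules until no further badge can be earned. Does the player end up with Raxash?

Raxash would need Pelhal, Lamumb, and Raxwyn (Rule 4), but Pelhal is never earned.

No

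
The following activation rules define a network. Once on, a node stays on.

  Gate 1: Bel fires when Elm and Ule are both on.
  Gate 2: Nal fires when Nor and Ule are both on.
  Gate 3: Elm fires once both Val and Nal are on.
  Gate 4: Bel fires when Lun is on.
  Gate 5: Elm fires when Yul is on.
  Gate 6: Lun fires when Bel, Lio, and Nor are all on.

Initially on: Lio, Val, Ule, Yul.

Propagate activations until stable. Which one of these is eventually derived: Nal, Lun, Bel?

Bel

Gate 5: Yul on → Elm on.
Gate 1: Elm and Ule on → Bel on.
Nal would need Nor and Ule (Gate 2), but Nor never turns on. Lun would need Bel, Lio, and Nor (Gate 6), but Nor never turns on.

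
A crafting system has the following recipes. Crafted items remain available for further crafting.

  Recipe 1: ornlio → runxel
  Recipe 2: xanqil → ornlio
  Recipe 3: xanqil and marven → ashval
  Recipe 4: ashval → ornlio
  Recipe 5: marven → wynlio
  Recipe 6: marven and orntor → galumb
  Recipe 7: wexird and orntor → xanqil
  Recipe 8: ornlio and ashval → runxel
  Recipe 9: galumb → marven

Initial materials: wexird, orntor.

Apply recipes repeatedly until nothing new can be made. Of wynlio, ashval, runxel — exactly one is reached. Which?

wexird and orntor → xanqil (Recipe 7).
xanqil → ornlio (Recipe 2).
Using Recipe 1, ornlio makes runxel.
ashval would need xanqil and marven (Recipe 3), but marven is never obtained. wynlio would need marven (Recipe 5), but marven is never obtained.

runxel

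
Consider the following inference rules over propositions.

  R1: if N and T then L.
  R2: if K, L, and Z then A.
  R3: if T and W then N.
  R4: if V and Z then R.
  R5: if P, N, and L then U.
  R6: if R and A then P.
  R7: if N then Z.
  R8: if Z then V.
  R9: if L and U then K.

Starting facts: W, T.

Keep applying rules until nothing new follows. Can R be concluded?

From T and W, R3 gives N.
From N, R7 gives Z.
Z holds, so V follows (R8).
V and Z hold, so R follows (R4).

Yes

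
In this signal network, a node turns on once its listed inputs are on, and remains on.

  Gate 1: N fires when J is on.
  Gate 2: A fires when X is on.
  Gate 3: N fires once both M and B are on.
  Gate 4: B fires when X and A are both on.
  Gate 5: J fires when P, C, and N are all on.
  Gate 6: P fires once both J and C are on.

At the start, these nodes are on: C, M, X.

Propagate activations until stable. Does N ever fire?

Yes

Gate 2: X on → A on.
Gate 4: X and A on → B on.
M and B are on, so N fires (Gate 3).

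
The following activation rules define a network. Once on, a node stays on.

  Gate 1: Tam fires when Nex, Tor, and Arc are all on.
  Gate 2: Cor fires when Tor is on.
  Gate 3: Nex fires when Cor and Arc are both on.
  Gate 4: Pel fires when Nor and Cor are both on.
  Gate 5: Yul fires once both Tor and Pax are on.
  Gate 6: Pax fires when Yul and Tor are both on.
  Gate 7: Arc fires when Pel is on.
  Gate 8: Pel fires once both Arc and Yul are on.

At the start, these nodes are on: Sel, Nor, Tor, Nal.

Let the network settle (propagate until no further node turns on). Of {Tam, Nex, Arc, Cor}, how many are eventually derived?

Tor is on, so Cor fires (Gate 2).
Gate 4: Nor and Cor on → Pel on.
Gate 7: Pel on → Arc on.
Gate 3: Cor and Arc on → Nex on.
Nex, Tor, and Arc are on, so Tam fires (Gate 1).
Tam: reached.
Nex: reached.
Arc: reached.
Cor: reached.
All 4 are reached.

4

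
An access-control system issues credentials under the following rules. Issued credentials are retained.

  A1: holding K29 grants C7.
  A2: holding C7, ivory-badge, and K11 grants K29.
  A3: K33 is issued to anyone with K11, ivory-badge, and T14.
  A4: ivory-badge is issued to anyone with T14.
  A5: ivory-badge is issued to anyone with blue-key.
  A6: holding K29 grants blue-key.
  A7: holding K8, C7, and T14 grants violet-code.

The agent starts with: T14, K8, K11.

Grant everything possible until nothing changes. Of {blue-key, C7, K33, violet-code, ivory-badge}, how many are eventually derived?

2

Holding T14 grants ivory-badge (A4).
Holding K11, ivory-badge, and T14 grants K33 (A3).
blue-key would need K29 (A6), but K29 is never granted.
C7 would need K29 (A1), but K29 is never granted.
K33: reached.
violet-code would need K8, C7, and T14 (A7), but C7 is never granted.
ivory-badge: reached.
Reached: K33 and ivory-badge — 2 of the 5.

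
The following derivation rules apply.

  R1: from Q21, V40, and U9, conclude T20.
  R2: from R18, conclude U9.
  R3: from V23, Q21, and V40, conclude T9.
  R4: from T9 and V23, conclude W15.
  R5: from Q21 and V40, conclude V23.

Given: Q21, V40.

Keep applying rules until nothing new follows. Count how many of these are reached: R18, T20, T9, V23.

Q21 and V40 hold, so V23 follows (R5).
V23, Q21, and V40 hold, so T9 follows (R3).
No rule produces R18, and it is not given.
T20 would need Q21, V40, and U9 (R1), but U9 is never established.
T9: reached.
V23: reached.
Reached: T9 and V23 — 2 of the 4.

2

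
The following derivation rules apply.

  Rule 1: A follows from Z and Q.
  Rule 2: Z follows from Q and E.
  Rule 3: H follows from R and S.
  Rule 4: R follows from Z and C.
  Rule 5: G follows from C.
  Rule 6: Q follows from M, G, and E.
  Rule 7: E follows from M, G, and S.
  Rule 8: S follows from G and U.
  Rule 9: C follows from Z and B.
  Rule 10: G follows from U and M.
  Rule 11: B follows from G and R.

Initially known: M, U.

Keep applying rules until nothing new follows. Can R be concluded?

R would need Z and C (Rule 4), but C is never established.

No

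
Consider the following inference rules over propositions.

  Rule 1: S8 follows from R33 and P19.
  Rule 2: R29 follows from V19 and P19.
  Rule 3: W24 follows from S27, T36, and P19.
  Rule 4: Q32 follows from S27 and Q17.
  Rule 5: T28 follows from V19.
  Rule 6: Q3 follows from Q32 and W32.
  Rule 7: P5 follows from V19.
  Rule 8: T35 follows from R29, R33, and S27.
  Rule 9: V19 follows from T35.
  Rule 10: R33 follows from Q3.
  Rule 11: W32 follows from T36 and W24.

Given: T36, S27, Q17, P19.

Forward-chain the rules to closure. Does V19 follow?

V19 would need T35 (Rule 9), but T35 is never established.

No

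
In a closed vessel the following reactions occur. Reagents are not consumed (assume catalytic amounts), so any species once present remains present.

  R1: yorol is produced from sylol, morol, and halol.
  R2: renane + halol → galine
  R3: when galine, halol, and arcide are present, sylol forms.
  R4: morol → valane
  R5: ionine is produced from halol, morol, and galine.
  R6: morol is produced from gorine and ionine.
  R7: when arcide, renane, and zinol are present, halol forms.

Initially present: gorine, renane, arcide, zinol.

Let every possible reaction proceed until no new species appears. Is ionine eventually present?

ionine would need halol, morol, and galine (R5), but morol never forms.

No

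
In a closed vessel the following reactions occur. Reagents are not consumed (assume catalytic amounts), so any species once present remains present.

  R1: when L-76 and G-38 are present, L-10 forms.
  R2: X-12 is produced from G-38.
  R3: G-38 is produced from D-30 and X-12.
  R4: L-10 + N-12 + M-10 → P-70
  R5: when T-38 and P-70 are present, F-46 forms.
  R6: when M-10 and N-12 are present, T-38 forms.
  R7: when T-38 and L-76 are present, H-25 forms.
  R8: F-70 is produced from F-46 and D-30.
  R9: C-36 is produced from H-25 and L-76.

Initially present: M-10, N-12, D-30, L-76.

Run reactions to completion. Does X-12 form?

X-12 would need G-38 (R2), but G-38 never forms.

No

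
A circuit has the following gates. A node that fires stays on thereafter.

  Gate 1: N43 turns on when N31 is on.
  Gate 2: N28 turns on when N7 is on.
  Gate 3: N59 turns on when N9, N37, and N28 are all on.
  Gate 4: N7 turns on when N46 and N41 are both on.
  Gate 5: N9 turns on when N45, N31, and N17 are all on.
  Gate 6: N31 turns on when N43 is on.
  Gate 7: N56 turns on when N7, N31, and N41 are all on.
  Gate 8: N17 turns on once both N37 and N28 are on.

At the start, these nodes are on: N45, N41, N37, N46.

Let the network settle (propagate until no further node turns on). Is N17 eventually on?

Gate 4: N46 and N41 on → N7 on.
N7 is on, so N28 turns on (Gate 2).
Gate 8: N37 and N28 on → N17 on.

Yes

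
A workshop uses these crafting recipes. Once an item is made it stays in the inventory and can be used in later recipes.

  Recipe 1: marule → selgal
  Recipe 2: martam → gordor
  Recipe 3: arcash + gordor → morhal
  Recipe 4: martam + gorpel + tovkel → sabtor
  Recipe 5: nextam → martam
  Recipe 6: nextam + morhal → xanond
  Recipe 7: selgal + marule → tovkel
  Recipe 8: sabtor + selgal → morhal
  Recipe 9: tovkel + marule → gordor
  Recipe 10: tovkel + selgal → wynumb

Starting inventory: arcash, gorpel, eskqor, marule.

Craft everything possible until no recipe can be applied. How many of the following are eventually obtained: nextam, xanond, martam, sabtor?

0

No rule produces nextam, and it is not given.
xanond would need nextam and morhal (Recipe 6), but nextam is never obtained.
martam would need nextam (Recipe 5), but nextam is never obtained.
sabtor would need martam, gorpel, and tovkel (Recipe 4), but martam is never obtained.
None of the 4 are reached.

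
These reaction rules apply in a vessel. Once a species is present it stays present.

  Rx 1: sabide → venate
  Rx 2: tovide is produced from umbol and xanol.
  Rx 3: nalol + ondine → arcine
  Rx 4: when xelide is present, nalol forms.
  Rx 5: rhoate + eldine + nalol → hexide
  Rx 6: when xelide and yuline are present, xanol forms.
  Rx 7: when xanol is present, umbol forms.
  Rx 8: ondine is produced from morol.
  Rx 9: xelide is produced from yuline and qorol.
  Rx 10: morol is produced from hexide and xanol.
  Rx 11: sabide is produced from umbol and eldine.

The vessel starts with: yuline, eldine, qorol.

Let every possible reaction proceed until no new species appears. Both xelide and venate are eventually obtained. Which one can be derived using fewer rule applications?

xelide: yuline and qorol present → xelide forms (Rx 9). [1 rule application]
venate: yuline and qorol present → xelide forms (Rx 9). xelide and yuline present → xanol forms (Rx 6). xanol present → umbol forms (Rx 7). umbol and eldine present → sabide forms (Rx 11). sabide present → venate forms (Rx 1). [5 rule applications]
xelide needs fewer.

xelide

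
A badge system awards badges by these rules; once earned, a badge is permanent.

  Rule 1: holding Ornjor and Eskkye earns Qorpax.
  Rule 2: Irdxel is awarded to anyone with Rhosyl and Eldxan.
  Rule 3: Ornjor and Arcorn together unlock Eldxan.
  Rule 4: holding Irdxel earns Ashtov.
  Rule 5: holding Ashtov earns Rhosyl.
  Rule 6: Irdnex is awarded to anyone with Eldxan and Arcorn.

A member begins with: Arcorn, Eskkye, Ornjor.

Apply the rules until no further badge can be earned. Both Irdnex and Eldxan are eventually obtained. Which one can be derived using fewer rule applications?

Eldxan: With Ornjor and Arcorn, Eldxan is earned (Rule 3). [1 rule application]
Irdnex: With Ornjor and Arcorn, Eldxan is earned (Rule 3). With Eldxan and Arcorn, Irdnex is earned (Rule 6). [2 rule applications]
Eldxan needs fewer.

Eldxan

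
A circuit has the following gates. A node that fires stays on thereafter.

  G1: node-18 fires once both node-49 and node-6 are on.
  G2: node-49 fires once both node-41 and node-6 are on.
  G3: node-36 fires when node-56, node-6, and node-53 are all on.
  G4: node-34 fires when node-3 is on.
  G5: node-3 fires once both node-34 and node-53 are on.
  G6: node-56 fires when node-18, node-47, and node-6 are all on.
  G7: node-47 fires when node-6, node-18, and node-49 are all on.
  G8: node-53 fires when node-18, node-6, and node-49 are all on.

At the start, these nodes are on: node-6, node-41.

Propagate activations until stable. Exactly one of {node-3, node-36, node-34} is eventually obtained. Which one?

node-41 and node-6 are on, so node-49 fires (G2).
G1: node-49 and node-6 on → node-18 on.
G8: node-18, node-6, and node-49 on → node-53 on.
G7: node-6, node-18, and node-49 on → node-47 on.
node-18, node-47, and node-6 are on, so node-56 fires (G6).
node-56, node-6, and node-53 are on, so node-36 fires (G3).
node-34 would need node-3 (G4), but node-3 never turns on. node-3 would need node-34 and node-53 (G5), but node-34 never turns on.

node-36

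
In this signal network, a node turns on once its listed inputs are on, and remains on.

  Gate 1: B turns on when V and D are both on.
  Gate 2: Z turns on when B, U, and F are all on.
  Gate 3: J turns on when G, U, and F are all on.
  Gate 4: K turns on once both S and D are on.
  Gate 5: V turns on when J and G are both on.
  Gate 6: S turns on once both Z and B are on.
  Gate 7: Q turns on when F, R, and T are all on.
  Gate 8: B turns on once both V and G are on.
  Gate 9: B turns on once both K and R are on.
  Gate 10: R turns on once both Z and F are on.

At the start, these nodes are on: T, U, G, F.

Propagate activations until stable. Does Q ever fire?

G, U, and F are on, so J turns on (Gate 3).
J and G are on, so V turns on (Gate 5).
Gate 8: V and G on → B on.
Gate 2: B, U, and F on → Z on.
Gate 10: Z and F on → R on.
F, R, and T are on, so Q turns on (Gate 7).

Yes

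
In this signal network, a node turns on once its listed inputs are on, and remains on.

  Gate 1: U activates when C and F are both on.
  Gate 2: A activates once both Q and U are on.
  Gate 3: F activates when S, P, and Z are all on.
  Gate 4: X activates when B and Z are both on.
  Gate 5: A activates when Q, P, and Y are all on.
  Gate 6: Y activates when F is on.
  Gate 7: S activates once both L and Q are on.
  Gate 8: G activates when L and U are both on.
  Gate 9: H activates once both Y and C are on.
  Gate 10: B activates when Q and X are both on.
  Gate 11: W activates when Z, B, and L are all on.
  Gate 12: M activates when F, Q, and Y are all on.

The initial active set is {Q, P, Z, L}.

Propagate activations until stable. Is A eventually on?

Gate 7: L and Q on → S on.
S, P, and Z are on, so F activates (Gate 3).
F is on, so Y activates (Gate 6).
Gate 5: Q, P, and Y on → A on.

Yes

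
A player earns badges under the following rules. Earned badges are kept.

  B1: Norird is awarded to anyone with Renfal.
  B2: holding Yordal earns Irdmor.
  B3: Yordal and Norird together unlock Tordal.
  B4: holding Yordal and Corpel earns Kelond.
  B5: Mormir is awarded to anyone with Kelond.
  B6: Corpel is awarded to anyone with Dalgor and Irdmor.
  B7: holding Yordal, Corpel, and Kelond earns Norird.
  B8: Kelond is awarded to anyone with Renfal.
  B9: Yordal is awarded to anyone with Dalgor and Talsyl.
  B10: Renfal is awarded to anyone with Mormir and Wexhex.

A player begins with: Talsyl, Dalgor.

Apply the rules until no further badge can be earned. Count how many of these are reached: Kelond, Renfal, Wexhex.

1

With Dalgor and Talsyl, Yordal is earned (B9).
With Yordal, Irdmor is earned (B2).
With Dalgor and Irdmor, Corpel is earned (B6).
With Yordal and Corpel, Kelond is earned (B4).
Kelond: reached.
Renfal would need Mormir and Wexhex (B10), but Wexhex is never earned.
No rule produces Wexhex, and it is not given.
Reached: Kelond — 1 of the 3.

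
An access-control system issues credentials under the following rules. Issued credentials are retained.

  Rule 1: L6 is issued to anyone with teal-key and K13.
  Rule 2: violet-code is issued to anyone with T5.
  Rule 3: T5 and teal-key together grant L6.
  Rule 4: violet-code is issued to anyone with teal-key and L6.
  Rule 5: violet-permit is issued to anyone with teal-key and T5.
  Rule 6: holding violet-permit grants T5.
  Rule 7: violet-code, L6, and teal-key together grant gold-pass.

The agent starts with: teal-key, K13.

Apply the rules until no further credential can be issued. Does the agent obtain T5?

T5 would need violet-permit (Rule 6), but violet-permit is never granted.

No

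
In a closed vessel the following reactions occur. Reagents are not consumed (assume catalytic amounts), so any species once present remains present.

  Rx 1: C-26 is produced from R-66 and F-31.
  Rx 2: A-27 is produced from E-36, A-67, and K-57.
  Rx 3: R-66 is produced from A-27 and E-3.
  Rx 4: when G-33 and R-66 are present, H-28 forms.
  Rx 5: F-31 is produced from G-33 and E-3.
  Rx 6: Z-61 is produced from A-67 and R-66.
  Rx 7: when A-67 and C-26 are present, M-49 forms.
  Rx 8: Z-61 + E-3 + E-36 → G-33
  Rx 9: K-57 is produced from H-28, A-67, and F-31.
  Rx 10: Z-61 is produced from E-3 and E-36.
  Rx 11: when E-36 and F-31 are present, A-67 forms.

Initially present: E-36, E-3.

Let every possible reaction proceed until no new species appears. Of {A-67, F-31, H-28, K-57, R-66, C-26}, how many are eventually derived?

E-3 and E-36 present → Z-61 forms (Rx 10).
Z-61, E-3, and E-36 present → G-33 forms (Rx 8).
G-33 and E-3 present → F-31 forms (Rx 5).
E-36 and F-31 present → A-67 forms (Rx 11).
A-67: reached.
F-31: reached.
H-28 would need G-33 and R-66 (Rx 4), but R-66 never forms.
K-57 would need H-28, A-67, and F-31 (Rx 9), but H-28 never forms.
R-66 would need A-27 and E-3 (Rx 3), but A-27 never forms.
C-26 would need R-66 and F-31 (Rx 1), but R-66 never forms.
Reached: A-67 and F-31 — 2 of the 6.

2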